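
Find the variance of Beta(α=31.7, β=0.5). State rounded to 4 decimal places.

0.0005

Var = αβ/[(α+β)²(α+β+1)] = (31.7×0.5)/(32.2²×33.2) = 15.85/34423.088 = 0.0005.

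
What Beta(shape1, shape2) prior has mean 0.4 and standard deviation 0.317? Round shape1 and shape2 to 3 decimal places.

σ² = 0.317² = 0.100489.
With s = shape1+shape2, Var = μ(1−μ)/(s+1), so s+1 = (0.4×0.6)/0.100489 = 2.3883 and s = 1.3883.
shape1 = μs = 0.555, shape2 = (1−μ)s = 0.833.

shape1 = 0.555, shape2 = 0.833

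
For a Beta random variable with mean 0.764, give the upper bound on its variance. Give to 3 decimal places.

Var = μ(1−μ)/(α+β+1), which approaches μ(1−μ) as α+β → 0.
So the supremum is μ(1−μ) = 0.764×0.236 = 0.180.

0.180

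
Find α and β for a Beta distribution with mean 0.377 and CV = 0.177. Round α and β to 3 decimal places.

α = 19.509, β = 32.239

Var = (CV·μ)² = (0.177×0.377)² = 0.004453.
α+β = μ(1−μ)/Var − 1 = 0.234871/0.004453 − 1 = 51.7473.
Thus α = 0.377·51.7473 = 19.509 and β = 0.623·51.7473 = 32.239.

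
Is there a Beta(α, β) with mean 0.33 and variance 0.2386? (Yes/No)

For any Beta, Var(X) < E[X]·(1−E[X]).
Here μ(1−μ) = 0.33×0.67 = 0.2211, and 0.2386 ≥ 0.2211.

No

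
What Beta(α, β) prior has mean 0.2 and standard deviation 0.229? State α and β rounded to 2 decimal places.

Variance = 0.229² = 0.052441. The moment-matching identity α+β = μ(1−μ)/Var − 1 gives
α+β = 0.16/0.052441 − 1 = 2.0510, so α = μ·2.0510 = 0.41 and β = (1−μ)·2.0510 = 1.64.

α = 0.41, β = 1.64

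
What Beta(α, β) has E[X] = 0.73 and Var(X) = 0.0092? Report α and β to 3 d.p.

α = 14.909, β = 5.514

By moment matching, α+β = μ(1−μ)/σ² − 1 = (0.73·0.27)/0.0092 − 1 = 21.4239 − 1 = 20.4239.
Since α/(α+β) = μ, α = 0.73·20.4239 = 14.909 and β = 0.27·20.4239 = 5.514.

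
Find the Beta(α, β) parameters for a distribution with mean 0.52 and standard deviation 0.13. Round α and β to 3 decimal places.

α = 7.160, β = 6.609

Variance = 0.13² = 0.0169. The moment-matching identity α+β = μ(1−μ)/Var − 1 gives
α+β = 0.2496/0.0169 − 1 = 13.7692, so α = μ·13.7692 = 7.160 and β = (1−μ)·13.7692 = 6.609.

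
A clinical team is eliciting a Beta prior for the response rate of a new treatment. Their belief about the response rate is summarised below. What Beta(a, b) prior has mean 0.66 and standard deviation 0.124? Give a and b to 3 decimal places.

a = 8.972, b = 4.622

σ² = 0.124² = 0.015376.
With s = a+b, Var = μ(1−μ)/(s+1), so s+1 = (0.66×0.34)/0.015376 = 14.5942 and s = 13.5942.
a = μs = 8.972, b = (1−μ)s = 4.622.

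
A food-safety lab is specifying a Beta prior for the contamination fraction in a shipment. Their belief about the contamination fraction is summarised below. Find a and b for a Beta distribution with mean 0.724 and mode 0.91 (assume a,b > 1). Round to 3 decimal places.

Let s = a+b. Mean gives a = μs = 0.724s; mode gives (a−1)/(s−2) = 0.91.
Substituting: 0.724s − 1 = 0.91(s−2) = 0.91s − 1.82, so -0.186s = -0.82 and s = 4.4086.
Then a = 0.724×4.4086 = 3.192 and b = s−a = 1.217.

a = 3.192, b = 1.217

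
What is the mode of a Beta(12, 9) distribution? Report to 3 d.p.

0.579

The density x^(α−1)(1−x)^(β−1) is maximised at (α−1)/(α+β−2) = 11/19 = 0.579.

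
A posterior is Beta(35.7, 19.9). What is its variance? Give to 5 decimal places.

Var = αβ/[(α+β)²(α+β+1)] = (35.7×19.9)/(55.6²×56.6) = 710.43/174970.976 = 0.00406.

0.00406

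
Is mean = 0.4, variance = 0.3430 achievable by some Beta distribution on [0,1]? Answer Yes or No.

A Beta with mean μ has variance μ(1−μ)/(α+β+1) < μ(1−μ).
Here μ(1−μ) = 0.4×0.6 = 0.24, and 0.3430 ≥ 0.24.

No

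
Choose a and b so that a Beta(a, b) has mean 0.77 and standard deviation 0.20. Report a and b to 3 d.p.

Variance = 0.20² = 0.0400. The moment-matching identity a+b = μ(1−μ)/Var − 1 gives
a+b = 0.1771/0.0400 − 1 = 3.4275, so a = μ·3.4275 = 2.639 and b = (1−μ)·3.4275 = 0.788.

a = 2.639, b = 0.788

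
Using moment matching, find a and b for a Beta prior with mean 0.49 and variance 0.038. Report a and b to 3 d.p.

a = 2.732, b = 2.844

By moment matching, a+b = μ(1−μ)/σ² − 1 = (0.49·0.51)/0.038 − 1 = 6.5763 − 1 = 5.5763.
Since a/(a+b) = μ, a = 0.49·5.5763 = 2.732 and b = 0.51·5.5763 = 2.844.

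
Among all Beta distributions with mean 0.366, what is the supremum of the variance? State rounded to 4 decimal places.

For fixed mean μ the Beta variance is μ(1−μ)/(α+β+1), increasing as α+β decreases.
Its least upper bound (not attained) is μ(1−μ) = 0.366·0.634 = 0.2320.

0.2320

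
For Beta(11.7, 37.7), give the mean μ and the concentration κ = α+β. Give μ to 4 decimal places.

μ = 0.2368, κ = 49.4

κ = α+β = 11.7+37.7 = 49.4; μ = α/κ = 11.7/49.4 = 0.2368.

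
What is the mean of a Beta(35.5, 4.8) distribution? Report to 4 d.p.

0.8809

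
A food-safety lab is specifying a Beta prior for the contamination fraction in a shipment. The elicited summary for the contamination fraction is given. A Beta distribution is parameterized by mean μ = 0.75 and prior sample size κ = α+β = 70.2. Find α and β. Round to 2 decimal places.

α = μκ = 0.75×70.2 = 52.65 and β = (1−μ)κ = 0.25×70.2 = 17.55.

α = 52.65, β = 17.55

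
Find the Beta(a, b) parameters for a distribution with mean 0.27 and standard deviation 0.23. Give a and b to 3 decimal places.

a = 0.736, b = 1.990

σ² = 0.23² = 0.0529.
With s = a+b, Var = μ(1−μ)/(s+1), so s+1 = (0.27×0.73)/0.0529 = 3.7259 and s = 2.7259.
a = μs = 0.736, b = (1−μ)s = 1.990.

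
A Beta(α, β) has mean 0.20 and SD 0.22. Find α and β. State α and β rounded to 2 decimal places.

First σ² = 0.0484. Setting α = μn, β = (1−μ)n with n = α+β,
μ(1−μ)/(n+1) = 0.0484 ⇒ n+1 = 0.1600/0.0484 = 3.3058 ⇒ n = 2.3058.
Hence α = 0.20×2.3058 = 0.46, β = 0.80×2.3058 = 1.84.

α = 0.46, β = 1.84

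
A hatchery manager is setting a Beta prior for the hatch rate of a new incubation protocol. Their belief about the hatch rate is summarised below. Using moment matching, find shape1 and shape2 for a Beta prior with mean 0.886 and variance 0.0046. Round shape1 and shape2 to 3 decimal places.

shape1 = 18.568, shape2 = 2.389

By moment matching, shape1+shape2 = μ(1−μ)/σ² − 1 = (0.886·0.114)/0.0046 − 1 = 21.9574 − 1 = 20.9574.
Since shape1/(shape1+shape2) = μ, shape1 = 0.886·20.9574 = 18.568 and shape2 = 0.114·20.9574 = 2.389.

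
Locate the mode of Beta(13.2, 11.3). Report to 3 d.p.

0.542

The density x^(α−1)(1−x)^(β−1) is maximised at (α−1)/(α+β−2) = 12.2/22.5 = 0.542.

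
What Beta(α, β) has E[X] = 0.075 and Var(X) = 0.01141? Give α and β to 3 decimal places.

α = 0.381, β = 4.699

Write ν = α+β; then α = μν and Var = μ(1−μ)/(ν+1).
ν = μ(1−μ)/Var − 1 = 0.069375/0.01141 − 1 = 5.0802.
α = 0.075·5.0802 = 0.381, β = 0.925·5.0802 = 4.699.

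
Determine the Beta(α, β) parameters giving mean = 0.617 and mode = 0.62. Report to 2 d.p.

α = 49.36, β = 30.64

Let s = α+β. Mean gives α = μs = 0.617s; mode gives (α−1)/(s−2) = 0.62.
Substituting: 0.617s − 1 = 0.62(s−2) = 0.62s − 1.24, so -0.003s = -0.24 and s = 80.0000.
Then α = 0.617×80.0000 = 49.36 and β = s−α = 30.64.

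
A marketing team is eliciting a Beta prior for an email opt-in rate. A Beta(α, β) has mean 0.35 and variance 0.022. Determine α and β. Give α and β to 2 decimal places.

By moment matching, α+β = μ(1−μ)/σ² − 1 = (0.35·0.65)/0.022 − 1 = 10.3409 − 1 = 9.3409.
Since α/(α+β) = μ, α = 0.35·9.3409 = 3.27 and β = 0.65·9.3409 = 6.07.

α = 3.27, β = 6.07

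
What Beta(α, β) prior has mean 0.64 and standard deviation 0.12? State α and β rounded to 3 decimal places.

σ² = 0.12² = 0.0144.
With s = α+β, Var = μ(1−μ)/(s+1), so s+1 = (0.64×0.36)/0.0144 = 16.0000 and s = 15.0000.
α = μs = 9.600, β = (1−μ)s = 5.400.

α = 9.600, β = 5.400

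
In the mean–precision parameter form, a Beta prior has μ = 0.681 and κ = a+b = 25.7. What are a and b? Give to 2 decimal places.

a = 17.50, b = 8.20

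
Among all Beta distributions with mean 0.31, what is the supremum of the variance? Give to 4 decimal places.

0.2139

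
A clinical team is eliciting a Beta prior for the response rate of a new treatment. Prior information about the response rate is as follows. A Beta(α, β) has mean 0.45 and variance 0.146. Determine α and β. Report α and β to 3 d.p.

α = 0.313, β = 0.382

By moment matching, α+β = μ(1−μ)/σ² − 1 = (0.45·0.55)/0.146 − 1 = 1.6952 − 1 = 0.6952.
Since α/(α+β) = μ, α = 0.45·0.6952 = 0.313 and β = 0.55·0.6952 = 0.382.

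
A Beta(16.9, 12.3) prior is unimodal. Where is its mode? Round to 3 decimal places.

With α,β > 1, mode = (α−1)/(α+β−2) = 15.9/27.2 = 0.585.

0.585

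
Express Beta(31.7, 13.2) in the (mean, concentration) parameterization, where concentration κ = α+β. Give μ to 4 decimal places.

κ = α+β = 31.7+13.2 = 44.9; μ = α/κ = 31.7/44.9 = 0.7060.

μ = 0.7060, κ = 44.9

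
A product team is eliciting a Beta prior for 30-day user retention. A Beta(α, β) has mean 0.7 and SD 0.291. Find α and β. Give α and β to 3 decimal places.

α = 1.036, β = 0.444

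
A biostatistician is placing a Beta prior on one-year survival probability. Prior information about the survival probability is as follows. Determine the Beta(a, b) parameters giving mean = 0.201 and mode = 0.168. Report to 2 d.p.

a = 4.04, b = 16.08

With s = a+b: μ = a/s and mode = (a−1)/(s−2). Eliminating a = μs,
μs − 1 = m(s−2) ⇒ s(μ−m) = 1−2m ⇒ s = 0.664/0.033 = 20.1212.
So a = μs = 4.04, b = (1−μ)s = 16.08.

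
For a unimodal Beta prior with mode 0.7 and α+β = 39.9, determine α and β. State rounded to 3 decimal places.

α = 27.530, β = 12.370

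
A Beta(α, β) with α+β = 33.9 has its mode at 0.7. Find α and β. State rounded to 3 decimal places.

Mode = (α−1)/(κ−2) with κ = α+β, so α−1 = 0.7·31.9 = 22.330.
α = 23.330; β = κ − α = 10.570.

α = 23.330, β = 10.570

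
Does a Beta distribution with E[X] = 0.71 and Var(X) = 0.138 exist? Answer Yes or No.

Yes

For any Beta, Var(X) < E[X]·(1−E[X]).
Here μ(1−μ) = 0.71×0.29 = 0.2059, and 0.138 < 0.2059.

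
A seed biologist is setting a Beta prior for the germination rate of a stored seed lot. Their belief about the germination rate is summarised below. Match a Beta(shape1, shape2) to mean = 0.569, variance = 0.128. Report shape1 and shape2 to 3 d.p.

shape1 = 0.521, shape2 = 0.395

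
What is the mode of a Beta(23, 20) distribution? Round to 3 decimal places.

0.537

The density x^(α−1)(1−x)^(β−1) is maximised at (α−1)/(α+β−2) = 22/41 = 0.537.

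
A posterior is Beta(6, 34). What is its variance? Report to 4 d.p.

Var = αβ/[(α+β)²(α+β+1)] = (6×34)/(40²×41) = 204/65600 = 0.0031.

0.0031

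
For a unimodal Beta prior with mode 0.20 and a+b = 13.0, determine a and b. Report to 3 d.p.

Mode = (a−1)/(κ−2) with κ = a+b, so a−1 = 0.20·11.0 = 2.200.
a = 3.200; b = κ − a = 9.800.

a = 3.200, b = 9.800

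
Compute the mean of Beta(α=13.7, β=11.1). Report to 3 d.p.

0.552

E[X] = α/(α+β) = 13.7/24.8 = 0.552.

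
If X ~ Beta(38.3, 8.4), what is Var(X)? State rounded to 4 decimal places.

μ = 38.3/46.7 = 0.820128; Var = μ(1−μ)/(α+β+1) = 0.1475178/47.7 = 0.0031.

0.0031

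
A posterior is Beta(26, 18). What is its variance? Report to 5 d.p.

0.00537

α+β = 44 and αβ = 468, so Var = αβ/[(α+β)²(α+β+1)] = 468/87120 = 0.00537.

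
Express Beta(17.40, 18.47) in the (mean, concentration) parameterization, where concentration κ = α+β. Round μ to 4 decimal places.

μ = 0.4851, κ = 35.87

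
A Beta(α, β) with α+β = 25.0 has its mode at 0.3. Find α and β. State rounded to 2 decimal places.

α = 7.90, β = 17.10

Since the density peak of Beta(α,β) is at (α−1)/(α+β−2),
α = 1 + 0.3(25.0−2) = 7.90 and β = 25.0 − 7.90 = 17.10.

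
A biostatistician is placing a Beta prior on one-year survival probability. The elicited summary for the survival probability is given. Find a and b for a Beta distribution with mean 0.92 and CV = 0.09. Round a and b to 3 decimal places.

a = 8.957, b = 0.779

Var = (CV·μ)² = (0.09×0.92)² = 0.006856.
a+b = μ(1−μ)/Var − 1 = 0.0736/0.006856 − 1 = 9.7354.
Thus a = 0.92·9.7354 = 8.957 and b = 0.08·9.7354 = 0.779.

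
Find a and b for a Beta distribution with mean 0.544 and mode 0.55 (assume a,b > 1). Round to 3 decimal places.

With s = a+b: μ = a/s and mode = (a−1)/(s−2). Eliminating a = μs,
μs − 1 = m(s−2) ⇒ s(μ−m) = 1−2m ⇒ s = -0.10/-0.006 = 16.6667.
So a = μs = 9.067, b = (1−μ)s = 7.600.

a = 9.067, b = 7.600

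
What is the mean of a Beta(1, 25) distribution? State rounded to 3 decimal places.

E[X] = α/(α+β) = 1/26 = 0.038.

0.038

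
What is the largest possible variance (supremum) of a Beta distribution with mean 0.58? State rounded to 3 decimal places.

0.244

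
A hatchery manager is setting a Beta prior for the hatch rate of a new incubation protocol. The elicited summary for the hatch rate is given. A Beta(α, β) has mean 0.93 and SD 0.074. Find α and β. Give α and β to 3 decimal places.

Variance = 0.074² = 0.005476. The moment-matching identity α+β = μ(1−μ)/Var − 1 gives
α+β = 0.0651/0.005476 − 1 = 10.8882, so α = μ·10.8882 = 10.126 and β = (1−μ)·10.8882 = 0.762.

α = 10.126, β = 0.762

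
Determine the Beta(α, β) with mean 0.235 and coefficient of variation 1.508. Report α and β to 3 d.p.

α = 0.101, β = 0.330

σ = CV·μ = 1.508×0.235 = 0.35438, so σ² = 0.125585.
s+1 = μ(1−μ)/σ² = 0.179775/0.125585 = 1.4315, so s = α+β = 0.4315.
α = μs = 0.101, β = (1−μ)s = 0.330.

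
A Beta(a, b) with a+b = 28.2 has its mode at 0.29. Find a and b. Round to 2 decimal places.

Mode = (a−1)/(κ−2) with κ = a+b, so a−1 = 0.29·26.2 = 7.60.
a = 8.60; b = κ − a = 19.60.

a = 8.60, b = 19.60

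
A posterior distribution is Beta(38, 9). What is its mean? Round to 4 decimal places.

0.8085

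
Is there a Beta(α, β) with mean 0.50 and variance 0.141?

Yes

The Beta variance bound is σ² < μ(1−μ).
Here μ(1−μ) = 0.50×0.50 = 0.2500, and 0.141 < 0.2500.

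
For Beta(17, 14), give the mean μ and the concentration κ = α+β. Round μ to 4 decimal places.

μ = 0.5484, κ = 31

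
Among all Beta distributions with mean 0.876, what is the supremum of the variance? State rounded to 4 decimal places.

0.1086

For fixed mean μ the Beta variance is μ(1−μ)/(α+β+1), increasing as α+β decreases.
Its least upper bound (not attained) is μ(1−μ) = 0.876·0.124 = 0.1086.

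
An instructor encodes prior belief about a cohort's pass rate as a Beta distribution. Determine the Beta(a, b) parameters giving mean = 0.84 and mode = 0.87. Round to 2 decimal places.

a = 20.72, b = 3.95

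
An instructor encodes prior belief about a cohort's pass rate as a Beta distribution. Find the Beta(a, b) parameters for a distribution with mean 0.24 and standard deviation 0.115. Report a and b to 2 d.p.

a = 3.07, b = 9.72

First σ² = 0.013225. Setting a = μn, b = (1−μ)n with n = a+b,
μ(1−μ)/(n+1) = 0.013225 ⇒ n+1 = 0.1824/0.013225 = 13.7921 ⇒ n = 12.7921.
Hence a = 0.24×12.7921 = 3.07, b = 0.76×12.7921 = 9.72.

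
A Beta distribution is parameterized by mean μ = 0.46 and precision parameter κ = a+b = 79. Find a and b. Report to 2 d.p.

a = 36.34, b = 42.66

Split κ in proportion μ : (1−μ): a = 0.46·79 = 36.34, b = 79 − 36.34 = 42.66.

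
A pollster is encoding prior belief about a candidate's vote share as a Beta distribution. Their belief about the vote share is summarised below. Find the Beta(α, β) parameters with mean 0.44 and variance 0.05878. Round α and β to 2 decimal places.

α = 1.40, β = 1.79

By moment matching, α+β = μ(1−μ)/σ² − 1 = (0.44·0.56)/0.05878 − 1 = 4.1919 − 1 = 3.1919.
Since α/(α+β) = μ, α = 0.44·3.1919 = 1.40 and β = 0.56·3.1919 = 1.79.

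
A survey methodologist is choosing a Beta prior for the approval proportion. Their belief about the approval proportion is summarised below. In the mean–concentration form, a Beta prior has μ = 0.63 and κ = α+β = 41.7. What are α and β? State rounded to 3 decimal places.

α = 26.271, β = 15.429

α = μκ = 0.63×41.7 = 26.271 and β = (1−μ)κ = 0.37×41.7 = 15.429.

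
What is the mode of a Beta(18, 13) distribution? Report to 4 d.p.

0.5862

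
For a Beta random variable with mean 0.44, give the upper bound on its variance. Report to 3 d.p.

Var = μ(1−μ)/(α+β+1), which approaches μ(1−μ) as α+β → 0.
So the supremum is μ(1−μ) = 0.44×0.56 = 0.246.

0.246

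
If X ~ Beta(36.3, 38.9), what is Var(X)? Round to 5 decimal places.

α+β = 75.2 and αβ = 1412.07, so Var = αβ/[(α+β)²(α+β+1)] = 1412.07/430914.048 = 0.00328.

0.00328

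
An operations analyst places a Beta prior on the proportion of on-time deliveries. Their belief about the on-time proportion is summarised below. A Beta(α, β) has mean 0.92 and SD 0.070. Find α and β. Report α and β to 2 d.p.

α = 12.90, β = 1.12

σ² = 0.070² = 0.004900.
With s = α+β, Var = μ(1−μ)/(s+1), so s+1 = (0.92×0.08)/0.004900 = 15.0204 and s = 14.0204.
α = μs = 12.90, β = (1−μ)s = 1.12.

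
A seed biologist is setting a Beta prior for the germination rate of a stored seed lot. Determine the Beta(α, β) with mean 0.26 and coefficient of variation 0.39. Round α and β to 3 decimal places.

α = 4.605, β = 13.107

σ = CV·μ = 0.39×0.26 = 0.10140, so σ² = 0.010282.
s+1 = μ(1−μ)/σ² = 0.1924/0.010282 = 18.7124, so s = α+β = 17.7124.
α = μs = 4.605, β = (1−μ)s = 13.107.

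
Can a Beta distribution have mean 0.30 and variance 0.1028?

Yes

A Beta with mean μ has variance μ(1−μ)/(α+β+1) < μ(1−μ).
Here μ(1−μ) = 0.30×0.70 = 0.2100, and 0.1028 < 0.2100.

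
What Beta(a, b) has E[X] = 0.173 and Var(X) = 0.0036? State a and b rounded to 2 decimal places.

a = 6.70, b = 32.04

By moment matching, a+b = μ(1−μ)/σ² − 1 = (0.173·0.827)/0.0036 − 1 = 39.7419 − 1 = 38.7419.
Since a/(a+b) = μ, a = 0.173·38.7419 = 6.70 and b = 0.827·38.7419 = 32.04.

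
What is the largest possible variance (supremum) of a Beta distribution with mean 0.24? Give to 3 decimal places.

0.182

For fixed mean μ the Beta variance is μ(1−μ)/(α+β+1), increasing as α+β decreases.
Its least upper bound (not attained) is μ(1−μ) = 0.24·0.76 = 0.182.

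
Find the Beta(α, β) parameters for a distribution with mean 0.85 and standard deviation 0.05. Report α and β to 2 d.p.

α = 42.50, β = 7.50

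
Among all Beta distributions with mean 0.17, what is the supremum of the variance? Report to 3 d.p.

0.141

For fixed mean μ the Beta variance is μ(1−μ)/(α+β+1), increasing as α+β decreases.
Its least upper bound (not attained) is μ(1−μ) = 0.17·0.83 = 0.141.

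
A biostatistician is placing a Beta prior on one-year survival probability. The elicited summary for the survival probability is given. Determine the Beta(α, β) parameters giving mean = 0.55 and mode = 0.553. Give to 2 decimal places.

α = 19.43, β = 15.90

Let s = α+β. Mean gives α = μs = 0.55s; mode gives (α−1)/(s−2) = 0.553.
Substituting: 0.55s − 1 = 0.553(s−2) = 0.553s − 1.106, so -0.003s = -0.106 and s = 35.3333.
Then α = 0.55×35.3333 = 19.43 and β = s−α = 15.90.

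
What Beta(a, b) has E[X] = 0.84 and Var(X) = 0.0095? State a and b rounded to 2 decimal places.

Let s = a+b. The Beta variance is μ(1−μ)/(s+1).
So s+1 = μ(1−μ)/σ² = (0.84×0.16)/0.0095 = 0.1344/0.0095 = 14.1474, giving s = 13.1474.
Then a = μs = 0.84×13.1474 = 11.04 and b = (1−μ)s = 0.16×13.1474 = 2.10.

a = 11.04, b = 2.10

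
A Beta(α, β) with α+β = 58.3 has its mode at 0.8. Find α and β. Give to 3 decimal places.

α = 46.040, β = 12.260

For α,β>1 the mode is (α−1)/(α+β−2), so α = mode·(κ−2)+1 = 0.8×56.3+1 = 46.040.
And β = (1−mode)·(κ−2)+1 = 0.2×56.3+1 = 12.260.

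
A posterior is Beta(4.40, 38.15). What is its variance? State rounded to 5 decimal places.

0.00213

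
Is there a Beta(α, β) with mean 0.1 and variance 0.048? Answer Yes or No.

Yes

The Beta variance bound is σ² < μ(1−μ).
Here μ(1−μ) = 0.1×0.9 = 0.09, and 0.048 < 0.09.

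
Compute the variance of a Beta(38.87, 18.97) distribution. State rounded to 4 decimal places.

0.0037

Var = αβ/[(α+β)²(α+β+1)] = (38.87×18.97)/(57.84²×58.84) = 737.3639/196847.195904 = 0.0037.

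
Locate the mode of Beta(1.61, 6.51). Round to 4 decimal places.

0.0997

The density x^(α−1)(1−x)^(β−1) is maximised at (α−1)/(α+β−2) = 0.61/6.12 = 0.0997.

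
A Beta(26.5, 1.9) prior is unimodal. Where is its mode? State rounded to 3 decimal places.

With α,β > 1, mode = (α−1)/(α+β−2) = 25.5/26.4 = 0.966.

0.966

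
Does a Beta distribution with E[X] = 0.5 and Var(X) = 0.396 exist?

No

A Beta with mean μ has variance μ(1−μ)/(α+β+1) < μ(1−μ).
Here μ(1−μ) = 0.5×0.5 = 0.25, and 0.396 ≥ 0.25.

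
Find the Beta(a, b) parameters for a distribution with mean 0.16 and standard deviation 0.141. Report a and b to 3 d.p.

σ² = 0.141² = 0.019881.
With s = a+b, Var = μ(1−μ)/(s+1), so s+1 = (0.16×0.84)/0.019881 = 6.7602 and s = 5.7602.
a = μs = 0.922, b = (1−μ)s = 4.839.

a = 0.922, b = 4.839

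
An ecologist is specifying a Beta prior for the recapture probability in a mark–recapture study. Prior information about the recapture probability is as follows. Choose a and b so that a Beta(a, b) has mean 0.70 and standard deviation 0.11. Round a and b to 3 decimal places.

Variance = 0.11² = 0.0121. The moment-matching identity a+b = μ(1−μ)/Var − 1 gives
a+b = 0.2100/0.0121 − 1 = 16.3554, so a = μ·16.3554 = 11.449 and b = (1−μ)·16.3554 = 4.907.

a = 11.449, b = 4.907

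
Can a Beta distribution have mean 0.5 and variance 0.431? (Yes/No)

For any Beta, Var(X) < E[X]·(1−E[X]).
Here μ(1−μ) = 0.5×0.5 = 0.25, and 0.431 ≥ 0.25.

No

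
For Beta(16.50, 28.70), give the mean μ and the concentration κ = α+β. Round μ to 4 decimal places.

κ = α+β = 16.50+28.70 = 45.20; μ = α/κ = 16.50/45.20 = 0.3650.

μ = 0.3650, κ = 45.20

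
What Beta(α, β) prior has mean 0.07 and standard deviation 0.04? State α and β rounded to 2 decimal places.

α = 2.78, β = 36.91

σ² = 0.04² = 0.0016.
With s = α+β, Var = μ(1−μ)/(s+1), so s+1 = (0.07×0.93)/0.0016 = 40.6875 and s = 39.6875.
α = μs = 2.78, β = (1−μ)s = 36.91.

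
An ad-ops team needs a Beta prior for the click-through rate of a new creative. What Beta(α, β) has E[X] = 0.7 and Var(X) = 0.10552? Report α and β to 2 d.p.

Write ν = α+β; then α = μν and Var = μ(1−μ)/(ν+1).
ν = μ(1−μ)/Var − 1 = 0.21/0.10552 − 1 = 0.9901.
α = 0.7·0.9901 = 0.69, β = 0.3·0.9901 = 0.30.

α = 0.69, β = 0.30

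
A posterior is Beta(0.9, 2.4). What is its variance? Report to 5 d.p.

α+β = 3.3 and αβ = 2.16, so Var = αβ/[(α+β)²(α+β+1)] = 2.16/46.827 = 0.04613.

0.04613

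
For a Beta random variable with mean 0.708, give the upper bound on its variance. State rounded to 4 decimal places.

0.2067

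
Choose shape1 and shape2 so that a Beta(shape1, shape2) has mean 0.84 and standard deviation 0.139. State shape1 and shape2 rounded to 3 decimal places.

Variance = 0.139² = 0.019321. The moment-matching identity shape1+shape2 = μ(1−μ)/Var − 1 gives
shape1+shape2 = 0.1344/0.019321 − 1 = 5.9562, so shape1 = μ·5.9562 = 5.003 and shape2 = (1−μ)·5.9562 = 0.953.

shape1 = 5.003, shape2 = 0.953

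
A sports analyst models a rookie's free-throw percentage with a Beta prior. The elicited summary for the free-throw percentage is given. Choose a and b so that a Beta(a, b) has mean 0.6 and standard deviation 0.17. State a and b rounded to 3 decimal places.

a = 4.383, b = 2.922

σ² = 0.17² = 0.0289.
With s = a+b, Var = μ(1−μ)/(s+1), so s+1 = (0.6×0.4)/0.0289 = 8.3045 and s = 7.3045.
a = μs = 4.383, b = (1−μ)s = 2.922.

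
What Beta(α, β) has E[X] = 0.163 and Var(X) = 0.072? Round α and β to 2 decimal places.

By moment matching, α+β = μ(1−μ)/σ² − 1 = (0.163·0.837)/0.072 − 1 = 1.8949 − 1 = 0.8949.
Since α/(α+β) = μ, α = 0.163·0.8949 = 0.15 and β = 0.837·0.8949 = 0.75.

α = 0.15, β = 0.75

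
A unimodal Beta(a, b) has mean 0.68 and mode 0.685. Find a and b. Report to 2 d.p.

a = 50.32, b = 23.68

Let s = a+b. Mean gives a = μs = 0.68s; mode gives (a−1)/(s−2) = 0.685.
Substituting: 0.68s − 1 = 0.685(s−2) = 0.685s − 1.370, so -0.005s = -0.370 and s = 74.0000.
Then a = 0.68×74.0000 = 50.32 and b = s−a = 23.68.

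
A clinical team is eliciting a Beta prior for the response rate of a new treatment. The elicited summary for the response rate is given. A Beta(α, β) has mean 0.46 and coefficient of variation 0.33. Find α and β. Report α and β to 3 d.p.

α = 4.499, β = 5.281

Var = (CV·μ)² = (0.33×0.46)² = 0.023043.
α+β = μ(1−μ)/Var − 1 = 0.2484/0.023043 − 1 = 9.7797.
Thus α = 0.46·9.7797 = 4.499 and β = 0.54·9.7797 = 5.281.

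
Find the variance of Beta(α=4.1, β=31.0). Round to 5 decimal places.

Var = αβ/[(α+β)²(α+β+1)] = (4.1×31.0)/(35.1²×36.1) = 127.10/44475.561 = 0.00286.

0.00286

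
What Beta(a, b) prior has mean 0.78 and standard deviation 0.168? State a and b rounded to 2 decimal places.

a = 3.96, b = 1.12

First σ² = 0.028224. Setting a = μn, b = (1−μ)n with n = a+b,
μ(1−μ)/(n+1) = 0.028224 ⇒ n+1 = 0.1716/0.028224 = 6.0799 ⇒ n = 5.0799.
Hence a = 0.78×5.0799 = 3.96, b = 0.22×5.0799 = 1.12.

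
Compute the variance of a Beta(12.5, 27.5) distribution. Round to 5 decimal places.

0.00524

α+β = 40.0 and αβ = 343.75, so Var = αβ/[(α+β)²(α+β+1)] = 343.75/65600.000 = 0.00524.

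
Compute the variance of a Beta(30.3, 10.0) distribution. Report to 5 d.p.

0.00452

μ = 30.3/40.3 = 0.751861; Var = μ(1−μ)/(α+β+1) = 0.1865660/41.3 = 0.00452.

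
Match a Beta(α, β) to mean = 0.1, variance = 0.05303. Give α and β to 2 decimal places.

Let s = α+β. The Beta variance is μ(1−μ)/(s+1).
So s+1 = μ(1−μ)/σ² = (0.1×0.9)/0.05303 = 0.09/0.05303 = 1.6972, giving s = 0.6972.
Then α = μs = 0.1×0.6972 = 0.07 and β = (1−μ)s = 0.9×0.6972 = 0.63.

α = 0.07, β = 0.63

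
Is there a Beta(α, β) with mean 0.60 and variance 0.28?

A Beta with mean μ has variance μ(1−μ)/(α+β+1) < μ(1−μ).
Here μ(1−μ) = 0.60×0.40 = 0.2400, and 0.28 ≥ 0.2400.

No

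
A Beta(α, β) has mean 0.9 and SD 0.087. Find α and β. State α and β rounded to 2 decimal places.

α = 9.80, β = 1.09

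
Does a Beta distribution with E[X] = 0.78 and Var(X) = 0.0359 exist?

Yes

For any Beta, Var(X) < E[X]·(1−E[X]).
Here μ(1−μ) = 0.78×0.22 = 0.1716, and 0.0359 < 0.1716.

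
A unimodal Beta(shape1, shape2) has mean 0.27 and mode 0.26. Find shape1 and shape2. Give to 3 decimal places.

shape1 = 12.960, shape2 = 35.040

With s = shape1+shape2: μ = shape1/s and mode = (shape1−1)/(s−2). Eliminating shape1 = μs,
μs − 1 = m(s−2) ⇒ s(μ−m) = 1−2m ⇒ s = 0.48/0.01 = 48.0000.
So shape1 = μs = 12.960, shape2 = (1−μ)s = 35.040.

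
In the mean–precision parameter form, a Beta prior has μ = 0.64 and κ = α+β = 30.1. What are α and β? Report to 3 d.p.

α = 19.264, β = 10.836

α = μκ = 0.64×30.1 = 19.264 and β = (1−μ)κ = 0.36×30.1 = 10.836.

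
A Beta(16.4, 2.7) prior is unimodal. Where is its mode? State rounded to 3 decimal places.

0.901

The density x^(α−1)(1−x)^(β−1) is maximised at (α−1)/(α+β−2) = 15.4/17.1 = 0.901.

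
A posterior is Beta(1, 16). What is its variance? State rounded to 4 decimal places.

0.0031

α+β = 17 and αβ = 16, so Var = αβ/[(α+β)²(α+β+1)] = 16/5202 = 0.0031.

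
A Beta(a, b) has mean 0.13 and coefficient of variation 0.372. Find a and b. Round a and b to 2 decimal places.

a = 6.16, b = 41.20

Var = (CV·μ)² = (0.372×0.13)² = 0.002339.
a+b = μ(1−μ)/Var − 1 = 0.1131/0.002339 − 1 = 47.3604.
Thus a = 0.13·47.3604 = 6.16 and b = 0.87·47.3604 = 41.20.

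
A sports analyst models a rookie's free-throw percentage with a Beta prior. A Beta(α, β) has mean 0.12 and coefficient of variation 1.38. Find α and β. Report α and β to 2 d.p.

Var = (CV·μ)² = (1.38×0.12)² = 0.027423.
α+β = μ(1−μ)/Var − 1 = 0.1056/0.027423 − 1 = 2.8507.
Thus α = 0.12·2.8507 = 0.34 and β = 0.88·2.8507 = 2.51.

α = 0.34, β = 2.51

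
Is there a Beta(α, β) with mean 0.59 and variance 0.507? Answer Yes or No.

For any Beta, Var(X) < E[X]·(1−E[X]).
Here μ(1−μ) = 0.59×0.41 = 0.2419, and 0.507 ≥ 0.2419.

No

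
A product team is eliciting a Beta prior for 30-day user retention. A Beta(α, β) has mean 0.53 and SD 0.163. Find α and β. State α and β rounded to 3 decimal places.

α = 4.439, β = 3.937

Variance = 0.163² = 0.026569. The moment-matching identity α+β = μ(1−μ)/Var − 1 gives
α+β = 0.2491/0.026569 − 1 = 8.3756, so α = μ·8.3756 = 4.439 and β = (1−μ)·8.3756 = 3.937.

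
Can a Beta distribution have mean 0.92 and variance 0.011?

Yes

A Beta with mean μ has variance μ(1−μ)/(α+β+1) < μ(1−μ).
Here μ(1−μ) = 0.92×0.08 = 0.0736, and 0.011 < 0.0736.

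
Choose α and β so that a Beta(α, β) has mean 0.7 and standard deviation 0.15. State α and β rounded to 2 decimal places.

α = 5.83, β = 2.50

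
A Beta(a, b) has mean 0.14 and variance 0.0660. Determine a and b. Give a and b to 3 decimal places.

Write ν = a+b; then a = μν and Var = μ(1−μ)/(ν+1).
ν = μ(1−μ)/Var − 1 = 0.1204/0.0660 − 1 = 0.8242.
a = 0.14·0.8242 = 0.115, b = 0.86·0.8242 = 0.709.

a = 0.115, b = 0.709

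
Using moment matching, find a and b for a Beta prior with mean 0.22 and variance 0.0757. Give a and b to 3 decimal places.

a = 0.279, b = 0.988

Write ν = a+b; then a = μν and Var = μ(1−μ)/(ν+1).
ν = μ(1−μ)/Var − 1 = 0.1716/0.0757 − 1 = 1.2668.
a = 0.22·1.2668 = 0.279, b = 0.78·1.2668 = 0.988.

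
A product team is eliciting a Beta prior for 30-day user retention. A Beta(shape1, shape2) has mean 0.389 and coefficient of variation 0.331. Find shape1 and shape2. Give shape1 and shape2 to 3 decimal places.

shape1 = 5.188, shape2 = 8.148

σ = CV·μ = 0.331×0.389 = 0.12876, so σ² = 0.016579.
s+1 = μ(1−μ)/σ² = 0.237679/0.016579 = 14.3363, so s = shape1+shape2 = 13.3363.
shape1 = μs = 5.188, shape2 = (1−μ)s = 8.148.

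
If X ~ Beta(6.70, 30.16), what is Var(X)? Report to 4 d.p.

0.0039

μ = 6.70/36.86 = 0.181769; Var = μ(1−μ)/(α+β+1) = 0.1487289/37.86 = 0.0039.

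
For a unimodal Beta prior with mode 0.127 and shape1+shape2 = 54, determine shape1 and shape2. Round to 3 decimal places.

shape1 = 7.604, shape2 = 46.396

Since the density peak of Beta(shape1,shape2) is at (shape1−1)/(shape1+shape2−2),
shape1 = 1 + 0.127(54−2) = 7.604 and shape2 = 54 − 7.604 = 46.396.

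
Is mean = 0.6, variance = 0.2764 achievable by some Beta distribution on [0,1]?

A Beta with mean μ has variance μ(1−μ)/(α+β+1) < μ(1−μ).
Here μ(1−μ) = 0.6×0.4 = 0.24, and 0.2764 ≥ 0.24.

No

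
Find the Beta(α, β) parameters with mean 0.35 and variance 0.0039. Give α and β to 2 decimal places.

α = 20.07, β = 37.27

Write ν = α+β; then α = μν and Var = μ(1−μ)/(ν+1).
ν = μ(1−μ)/Var − 1 = 0.2275/0.0039 − 1 = 57.3333.
α = 0.35·57.3333 = 20.07, β = 0.65·57.3333 = 37.27.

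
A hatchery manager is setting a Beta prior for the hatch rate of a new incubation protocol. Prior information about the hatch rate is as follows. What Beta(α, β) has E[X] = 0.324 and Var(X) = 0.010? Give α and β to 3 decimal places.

α = 6.772, β = 14.130

By moment matching, α+β = μ(1−μ)/σ² − 1 = (0.324·0.676)/0.010 − 1 = 21.9024 − 1 = 20.9024.
Since α/(α+β) = μ, α = 0.324·20.9024 = 6.772 and β = 0.676·20.9024 = 14.130.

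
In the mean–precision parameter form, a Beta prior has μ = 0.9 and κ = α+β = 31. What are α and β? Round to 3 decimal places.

α = 27.900, β = 3.100

Split κ in proportion μ : (1−μ): α = 0.9·31 = 27.900, β = 31 − 27.900 = 3.100.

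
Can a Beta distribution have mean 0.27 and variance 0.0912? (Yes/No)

Yes

The Beta variance bound is σ² < μ(1−μ).
Here μ(1−μ) = 0.27×0.73 = 0.1971, and 0.0912 < 0.1971.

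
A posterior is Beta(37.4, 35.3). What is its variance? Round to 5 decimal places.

μ = 37.4/72.7 = 0.514443; Var = μ(1−μ)/(α+β+1) = 0.2497914/73.7 = 0.00339.

0.00339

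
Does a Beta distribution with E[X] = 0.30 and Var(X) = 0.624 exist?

For any Beta, Var(X) < E[X]·(1−E[X]).
Here μ(1−μ) = 0.30×0.70 = 0.2100, and 0.624 ≥ 0.2100.

No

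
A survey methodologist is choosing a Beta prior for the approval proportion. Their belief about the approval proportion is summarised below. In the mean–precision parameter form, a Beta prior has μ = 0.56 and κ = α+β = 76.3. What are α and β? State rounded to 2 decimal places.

Split κ in proportion μ : (1−μ): α = 0.56·76.3 = 42.73, β = 76.3 − 42.73 = 33.57.

α = 42.73, β = 33.57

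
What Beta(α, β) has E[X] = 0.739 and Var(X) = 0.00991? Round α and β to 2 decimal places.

Write ν = α+β; then α = μν and Var = μ(1−μ)/(ν+1).
ν = μ(1−μ)/Var − 1 = 0.192879/0.00991 − 1 = 18.4631.
α = 0.739·18.4631 = 13.64, β = 0.261·18.4631 = 4.82.

α = 13.64, β = 4.82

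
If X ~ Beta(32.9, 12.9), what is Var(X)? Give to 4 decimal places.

0.0043

Var = αβ/[(α+β)²(α+β+1)] = (32.9×12.9)/(45.8²×46.8) = 424.41/98169.552 = 0.0043.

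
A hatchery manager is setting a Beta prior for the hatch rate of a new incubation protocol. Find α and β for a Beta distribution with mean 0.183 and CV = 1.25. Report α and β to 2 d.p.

α = 0.34, β = 1.52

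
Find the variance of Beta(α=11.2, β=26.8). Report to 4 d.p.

0.0053

Var = αβ/[(α+β)²(α+β+1)] = (11.2×26.8)/(38.0²×39.0) = 300.16/56316.000 = 0.0053.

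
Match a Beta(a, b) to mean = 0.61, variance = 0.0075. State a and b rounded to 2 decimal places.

a = 18.74, b = 11.98

By moment matching, a+b = μ(1−μ)/σ² − 1 = (0.61·0.39)/0.0075 − 1 = 31.7200 − 1 = 30.7200.
Since a/(a+b) = μ, a = 0.61·30.7200 = 18.74 and b = 0.39·30.7200 = 11.98.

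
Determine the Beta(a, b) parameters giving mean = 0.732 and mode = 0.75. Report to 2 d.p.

Let s = a+b. Mean gives a = μs = 0.732s; mode gives (a−1)/(s−2) = 0.75.
Substituting: 0.732s − 1 = 0.75(s−2) = 0.75s − 1.50, so -0.018s = -0.50 and s = 27.7778.
Then a = 0.732×27.7778 = 20.33 and b = s−a = 7.44.

a = 20.33, b = 7.44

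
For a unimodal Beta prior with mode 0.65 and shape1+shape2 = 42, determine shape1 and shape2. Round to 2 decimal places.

shape1 = 27.00, shape2 = 15.00

Mode = (shape1−1)/(κ−2) with κ = shape1+shape2, so shape1−1 = 0.65·40 = 26.00.
shape1 = 27.00; shape2 = κ − shape1 = 15.00.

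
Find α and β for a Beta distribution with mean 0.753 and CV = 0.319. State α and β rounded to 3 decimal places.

σ = CV·μ = 0.319×0.753 = 0.24021, so σ² = 0.057699.
s+1 = μ(1−μ)/σ² = 0.185991/0.057699 = 3.2234, so s = α+β = 2.2234.
α = μs = 1.674, β = (1−μ)s = 0.549.

α = 1.674, β = 0.549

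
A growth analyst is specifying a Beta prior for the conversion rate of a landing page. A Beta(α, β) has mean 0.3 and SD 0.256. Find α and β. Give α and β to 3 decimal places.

First σ² = 0.065536. Setting α = μn, β = (1−μ)n with n = α+β,
μ(1−μ)/(n+1) = 0.065536 ⇒ n+1 = 0.21/0.065536 = 3.2043 ⇒ n = 2.2043.
Hence α = 0.3×2.2043 = 0.661, β = 0.7×2.2043 = 1.543.

α = 0.661, β = 1.543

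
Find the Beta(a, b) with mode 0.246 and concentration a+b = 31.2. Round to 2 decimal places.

a = 8.18, b = 23.02

Mode = (a−1)/(κ−2) with κ = a+b, so a−1 = 0.246·29.2 = 7.18.
a = 8.18; b = κ − a = 23.02.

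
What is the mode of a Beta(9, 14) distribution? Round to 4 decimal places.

0.3810

The density x^(α−1)(1−x)^(β−1) is maximised at (α−1)/(α+β−2) = 8/21 = 0.3810.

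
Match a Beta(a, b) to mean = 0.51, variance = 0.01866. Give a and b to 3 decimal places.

By moment matching, a+b = μ(1−μ)/σ² − 1 = (0.51·0.49)/0.01866 − 1 = 13.3923 − 1 = 12.3923.
Since a/(a+b) = μ, a = 0.51·12.3923 = 6.320 and b = 0.49·12.3923 = 6.072.

a = 6.320, b = 6.072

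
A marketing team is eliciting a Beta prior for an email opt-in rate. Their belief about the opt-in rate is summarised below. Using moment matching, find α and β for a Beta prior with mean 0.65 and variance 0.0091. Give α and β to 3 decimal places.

α = 15.600, β = 8.400

Let s = α+β. The Beta variance is μ(1−μ)/(s+1).
So s+1 = μ(1−μ)/σ² = (0.65×0.35)/0.0091 = 0.2275/0.0091 = 25.0000, giving s = 24.0000.
Then α = μs = 0.65×24.0000 = 15.600 and β = (1−μ)s = 0.35×24.0000 = 8.400.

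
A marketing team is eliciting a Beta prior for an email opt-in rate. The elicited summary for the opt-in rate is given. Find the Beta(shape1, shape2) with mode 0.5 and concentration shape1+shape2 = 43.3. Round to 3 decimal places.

shape1 = 21.650, shape2 = 21.650

For shape1,shape2>1 the mode is (shape1−1)/(shape1+shape2−2), so shape1 = mode·(κ−2)+1 = 0.5×41.3+1 = 21.650.
And shape2 = (1−mode)·(κ−2)+1 = 0.5×41.3+1 = 21.650.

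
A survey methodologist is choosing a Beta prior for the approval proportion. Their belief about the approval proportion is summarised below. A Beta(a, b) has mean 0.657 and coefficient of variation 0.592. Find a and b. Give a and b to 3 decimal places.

a = 0.322, b = 0.168

Var = (CV·μ)² = (0.592×0.657)² = 0.151277.
a+b = μ(1−μ)/Var − 1 = 0.225351/0.151277 − 1 = 0.4897.
Thus a = 0.657·0.4897 = 0.322 and b = 0.343·0.4897 = 0.168.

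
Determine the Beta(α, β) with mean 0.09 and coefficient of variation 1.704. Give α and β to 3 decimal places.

σ = CV·μ = 1.704×0.09 = 0.15336, so σ² = 0.023519.
s+1 = μ(1−μ)/σ² = 0.0819/0.023519 = 3.4822, so s = α+β = 2.4822.
α = μs = 0.223, β = (1−μ)s = 2.259.

α = 0.223, β = 2.259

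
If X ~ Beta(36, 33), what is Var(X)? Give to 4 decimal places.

Var = αβ/[(α+β)²(α+β+1)] = (36×33)/(69²×70) = 1188/333270 = 0.0036.

0.0036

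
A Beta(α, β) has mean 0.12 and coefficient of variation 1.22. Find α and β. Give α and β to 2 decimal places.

Var = (CV·μ)² = (1.22×0.12)² = 0.021433.
α+β = μ(1−μ)/Var − 1 = 0.1056/0.021433 − 1 = 3.9270.
Thus α = 0.12·3.9270 = 0.47 and β = 0.88·3.9270 = 3.46.

α = 0.47, β = 3.46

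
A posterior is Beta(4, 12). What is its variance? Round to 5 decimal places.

μ = 4/16 = 0.250000; Var = μ(1−μ)/(α+β+1) = 0.1875000/17 = 0.01103.

0.01103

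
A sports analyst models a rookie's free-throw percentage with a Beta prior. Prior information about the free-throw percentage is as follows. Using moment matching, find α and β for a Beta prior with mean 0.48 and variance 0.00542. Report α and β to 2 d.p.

α = 21.62, β = 23.43

By moment matching, α+β = μ(1−μ)/σ² − 1 = (0.48·0.52)/0.00542 − 1 = 46.0517 − 1 = 45.0517.
Since α/(α+β) = μ, α = 0.48·45.0517 = 21.62 and β = 0.52·45.0517 = 23.43.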